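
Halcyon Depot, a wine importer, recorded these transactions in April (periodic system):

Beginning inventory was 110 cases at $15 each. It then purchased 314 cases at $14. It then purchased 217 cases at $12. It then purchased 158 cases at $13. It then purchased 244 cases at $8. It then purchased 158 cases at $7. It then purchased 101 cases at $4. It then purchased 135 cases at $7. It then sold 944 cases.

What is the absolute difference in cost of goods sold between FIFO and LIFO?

FIFO COGS: 110 @ $15 + 314 @ $14 + 217 @ $12 + 158 @ $13 + 145 @ $8 = $11,864
LIFO COGS: 135 @ $7 + 101 @ $4 + 158 @ $7 + 244 @ $8 + 158 @ $13 + 148 @ $12 = $8,237
Difference = |$11,864 − $8,237| = $3,627

$3,627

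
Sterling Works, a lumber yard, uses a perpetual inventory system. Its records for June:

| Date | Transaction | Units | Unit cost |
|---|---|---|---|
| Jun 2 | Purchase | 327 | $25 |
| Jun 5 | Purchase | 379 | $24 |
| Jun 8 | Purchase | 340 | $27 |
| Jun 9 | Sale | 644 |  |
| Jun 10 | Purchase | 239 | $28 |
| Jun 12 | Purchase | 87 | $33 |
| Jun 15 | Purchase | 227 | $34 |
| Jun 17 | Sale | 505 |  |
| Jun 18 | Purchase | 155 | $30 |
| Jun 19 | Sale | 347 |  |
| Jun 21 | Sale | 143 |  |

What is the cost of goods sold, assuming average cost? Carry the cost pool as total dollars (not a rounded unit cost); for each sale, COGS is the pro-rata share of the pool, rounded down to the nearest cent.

COGS = $45,039.77

After Jun 2: 327 on hand, pool $8,175.00 (≈ $25.0000 each)
After Jun 5: 706 on hand, pool $17,271.00 (≈ $24.4632 each)
After Jun 8: 1046 on hand, pool $26,451.00 (≈ $25.2878 each)
Jun 9, sell 644: 644/1046 × $26,451.00 → $16,285.31
After Jun 10: 641 on hand, pool $16,857.69 (≈ $26.2990 each)
After Jun 12: 728 on hand, pool $19,728.69 (≈ $27.0998 each)
After Jun 15: 955 on hand, pool $27,446.69 (≈ $28.7400 each)
Jun 17, sell 505: 505/955 × $27,446.69 → $14,513.69
After Jun 18: 605 on hand, pool $17,583.00 (≈ $29.0628 each)
Jun 19, sell 347: 347/605 × $17,583.00 → $10,084.79
Jun 21, sell 143: 143/258 × $7,498.21 → $4,155.98
Total COGS = $16,285.31 + $14,513.69 + $10,084.79 + $4,155.98 = $45,039.77
Ending inventory (cost pool remaining) = $3,342.23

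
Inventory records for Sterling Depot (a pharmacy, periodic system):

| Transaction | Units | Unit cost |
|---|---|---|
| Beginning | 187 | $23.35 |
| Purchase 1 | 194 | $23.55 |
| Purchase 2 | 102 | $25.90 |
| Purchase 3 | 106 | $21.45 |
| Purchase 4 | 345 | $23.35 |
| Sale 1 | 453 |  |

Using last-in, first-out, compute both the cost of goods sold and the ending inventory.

COGS = $10,381.25; ending inventory = $11,525.15

Sale 1 (453) [LIFO — newest first]: 345 @ $23.35 + 106 @ $21.45 + 2 @ $25.90 = $10,381.25
Ending inventory: 187 @ $23.35 + 194 @ $23.55 + 100 @ $25.90 = $11,525.15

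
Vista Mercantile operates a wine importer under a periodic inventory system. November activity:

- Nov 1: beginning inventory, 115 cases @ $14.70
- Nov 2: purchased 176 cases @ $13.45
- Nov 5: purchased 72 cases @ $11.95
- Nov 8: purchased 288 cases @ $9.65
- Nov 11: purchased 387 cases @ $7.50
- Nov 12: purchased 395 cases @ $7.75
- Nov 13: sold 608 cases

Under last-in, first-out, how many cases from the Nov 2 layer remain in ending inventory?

176

Nov 13, 608 sold [LIFO — newest first]: 395 @ $7.75 + 213 @ $7.50 = $4,658.75
Ending inventory: 115 @ $14.70 + 176 @ $13.45 + 72 @ $11.95 + 288 @ $9.65 + 174 @ $7.50 = $9,002.30
Check: goods available $13,661.05 = COGS $4,658.75 + ending $9,002.30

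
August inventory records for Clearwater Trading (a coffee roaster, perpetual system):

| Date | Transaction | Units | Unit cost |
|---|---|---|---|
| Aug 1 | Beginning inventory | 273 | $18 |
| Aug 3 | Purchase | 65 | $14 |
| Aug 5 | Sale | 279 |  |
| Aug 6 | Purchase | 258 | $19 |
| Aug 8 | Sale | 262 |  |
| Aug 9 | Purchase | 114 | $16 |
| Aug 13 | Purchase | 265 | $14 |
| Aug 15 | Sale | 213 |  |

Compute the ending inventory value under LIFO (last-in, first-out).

Ending inventory = $3,542

Aug 5, 279 sold [LIFO — newest first]: 65 @ $14 + 214 @ $18 = $4,762
Aug 8, 262 sold [LIFO — newest first]: 258 @ $19 + 4 @ $18 = $4,974
Aug 15, 213 sold [LIFO — newest first]: 213 @ $14 = $2,982
Total COGS = $4,762 + $4,974 + $2,982 = $12,718
Ending inventory: 55 @ $18 + 114 @ $16 + 52 @ $14 = $3,542
Check: goods available $16,260 = COGS $12,718 + ending $3,542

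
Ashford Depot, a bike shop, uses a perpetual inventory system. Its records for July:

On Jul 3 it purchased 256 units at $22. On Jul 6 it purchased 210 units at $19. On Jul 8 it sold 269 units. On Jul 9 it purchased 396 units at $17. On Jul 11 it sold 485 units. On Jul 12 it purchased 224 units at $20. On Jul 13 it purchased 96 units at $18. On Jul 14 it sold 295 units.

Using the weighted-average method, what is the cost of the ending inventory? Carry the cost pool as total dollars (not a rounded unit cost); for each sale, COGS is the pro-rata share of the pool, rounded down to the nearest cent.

After Jul 3: 256 on hand, pool $5,632.00 (≈ $22.0000 each)
After Jul 6: 466 on hand, pool $9,622.00 (≈ $20.6481 each)
Jul 8, sell 269: 269/466 × $9,622.00 → $5,554.33
After Jul 9: 593 on hand, pool $10,799.67 (≈ $18.2119 each)
Jul 11, sell 485: 485/593 × $10,799.67 → $8,832.78
After Jul 12: 332 on hand, pool $6,446.89 (≈ $19.4183 each)
After Jul 13: 428 on hand, pool $8,174.89 (≈ $19.1002 each)
Jul 14, sell 295: 295/428 × $8,174.89 → $5,634.56
Total COGS = $5,554.33 + $8,832.78 + $5,634.56 = $20,021.67
Ending inventory (cost pool remaining) = $2,540.33

Ending inventory = $2,540.33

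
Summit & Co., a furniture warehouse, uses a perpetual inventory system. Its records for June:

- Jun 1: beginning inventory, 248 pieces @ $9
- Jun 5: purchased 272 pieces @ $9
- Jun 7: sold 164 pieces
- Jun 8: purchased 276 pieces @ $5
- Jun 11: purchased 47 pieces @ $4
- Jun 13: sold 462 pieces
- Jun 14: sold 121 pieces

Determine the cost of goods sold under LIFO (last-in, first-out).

COGS = $5,384

Jun 7, 164 sold [LIFO — newest first]: 164 @ $9 = $1,476
Jun 13, 462 sold [LIFO — newest first]: 47 @ $4 + 276 @ $5 + 108 @ $9 + 31 @ $9 = $2,819
Jun 14, 121 sold [LIFO — newest first]: 121 @ $9 = $1,089
Total COGS = $1,476 + $2,819 + $1,089 = $5,384
Ending inventory: 96 @ $9 = $864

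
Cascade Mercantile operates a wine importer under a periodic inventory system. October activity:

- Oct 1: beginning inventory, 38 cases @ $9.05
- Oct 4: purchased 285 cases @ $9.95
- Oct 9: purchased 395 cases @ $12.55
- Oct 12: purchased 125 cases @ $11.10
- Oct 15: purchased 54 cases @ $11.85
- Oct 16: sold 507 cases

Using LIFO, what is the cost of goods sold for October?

COGS = $6,143.80

Oct 16, 507 sold [LIFO — newest first]: 54 @ $11.85 + 125 @ $11.10 + 328 @ $12.55 = $6,143.80
Ending inventory: 38 @ $9.05 + 285 @ $9.95 + 67 @ $12.55 = $4,020.50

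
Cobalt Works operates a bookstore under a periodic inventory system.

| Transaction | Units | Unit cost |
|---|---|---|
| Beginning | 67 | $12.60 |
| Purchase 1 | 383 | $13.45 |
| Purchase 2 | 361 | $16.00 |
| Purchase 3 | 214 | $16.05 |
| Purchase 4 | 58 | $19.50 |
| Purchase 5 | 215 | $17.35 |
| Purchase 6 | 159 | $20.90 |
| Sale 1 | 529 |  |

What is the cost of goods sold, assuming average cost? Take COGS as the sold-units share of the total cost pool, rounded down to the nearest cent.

COGS = $8,492.53

Sale 1, sell 529: 529/1457 × $23,390.60 → $8,492.53
Ending inventory (cost pool remaining) = $14,898.07
Check: goods available $23,390.60 = COGS $8,492.53 + ending $14,898.07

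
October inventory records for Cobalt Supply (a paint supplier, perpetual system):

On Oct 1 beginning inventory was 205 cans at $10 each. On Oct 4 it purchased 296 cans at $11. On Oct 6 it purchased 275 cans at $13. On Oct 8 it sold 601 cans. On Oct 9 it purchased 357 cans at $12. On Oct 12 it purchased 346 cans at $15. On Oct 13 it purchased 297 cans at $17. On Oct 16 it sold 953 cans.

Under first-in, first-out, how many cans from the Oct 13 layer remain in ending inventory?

Oct 8, 601 sold [FIFO — oldest first]: 205 @ $10 + 296 @ $11 + 100 @ $13 = $6,606
Oct 16, 953 sold [FIFO — oldest first]: 175 @ $13 + 357 @ $12 + 346 @ $15 + 75 @ $17 = $13,024
Total COGS = $6,606 + $13,024 = $19,630
Ending inventory: 222 @ $17 = $3,774

222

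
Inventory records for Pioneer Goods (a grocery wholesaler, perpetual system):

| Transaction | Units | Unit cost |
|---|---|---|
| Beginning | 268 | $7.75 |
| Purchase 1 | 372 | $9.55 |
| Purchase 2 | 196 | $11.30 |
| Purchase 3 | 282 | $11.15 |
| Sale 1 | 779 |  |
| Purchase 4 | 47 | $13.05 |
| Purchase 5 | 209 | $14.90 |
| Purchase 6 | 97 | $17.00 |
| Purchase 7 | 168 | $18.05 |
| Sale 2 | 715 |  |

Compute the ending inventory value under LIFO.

Ending inventory = $1,123.75

Sale 1 (779) [LIFO — newest first]: 282 @ $11.15 + 196 @ $11.30 + 301 @ $9.55 = $8,233.65
Sale 2 (715) [LIFO — newest first]: 168 @ $18.05 + 97 @ $17.00 + 209 @ $14.90 + 47 @ $13.05 + 71 @ $9.55 + 123 @ $7.75 = $10,040.15
Total COGS = $8,233.65 + $10,040.15 = $18,273.80
Ending inventory: 145 @ $7.75 = $1,123.75
Check: goods available $19,397.55 = COGS $18,273.80 + ending $1,123.75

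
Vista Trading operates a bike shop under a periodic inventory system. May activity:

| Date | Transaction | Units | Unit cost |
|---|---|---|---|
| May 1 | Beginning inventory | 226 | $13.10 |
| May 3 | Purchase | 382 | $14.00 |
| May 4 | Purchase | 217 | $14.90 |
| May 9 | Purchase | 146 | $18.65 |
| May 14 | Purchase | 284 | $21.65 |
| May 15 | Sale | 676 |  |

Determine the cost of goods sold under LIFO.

May 15, 676 sold [LIFO — newest first]: 284 @ $21.65 + 146 @ $18.65 + 217 @ $14.90 + 29 @ $14.00 = $12,510.80
Ending inventory: 226 @ $13.10 + 353 @ $14.00 = $7,902.60

COGS = $12,510.80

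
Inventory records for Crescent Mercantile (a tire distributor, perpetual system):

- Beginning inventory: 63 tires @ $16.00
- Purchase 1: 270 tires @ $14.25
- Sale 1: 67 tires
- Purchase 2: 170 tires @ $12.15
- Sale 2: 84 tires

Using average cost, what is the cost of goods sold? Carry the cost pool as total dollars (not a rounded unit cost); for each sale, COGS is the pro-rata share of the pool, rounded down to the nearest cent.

COGS = $2,122.11

After Beginning: 63 on hand, pool $1,008.00 (≈ $16.0000 each)
After Purchase 1: 333 on hand, pool $4,855.50 (≈ $14.5811 each)
Sale 1, sell 67: 67/333 × $4,855.50 → $976.93
After Purchase 2: 436 on hand, pool $5,944.07 (≈ $13.6332 each)
Sale 2, sell 84: 84/436 × $5,944.07 → $1,145.18
Total COGS = $976.93 + $1,145.18 = $2,122.11
Ending inventory (cost pool remaining) = $4,798.89
Check: goods available $6,921.00 = COGS $2,122.11 + ending $4,798.89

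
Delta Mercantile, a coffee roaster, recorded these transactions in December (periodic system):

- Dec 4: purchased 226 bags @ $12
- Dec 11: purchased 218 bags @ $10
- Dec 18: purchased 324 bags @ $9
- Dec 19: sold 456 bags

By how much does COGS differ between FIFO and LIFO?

FIFO COGS: 226 @ $12 + 218 @ $10 + 12 @ $9 = $5,000
LIFO COGS: 324 @ $9 + 132 @ $10 = $4,236
Difference = |$5,000 − $4,236| = $764

$764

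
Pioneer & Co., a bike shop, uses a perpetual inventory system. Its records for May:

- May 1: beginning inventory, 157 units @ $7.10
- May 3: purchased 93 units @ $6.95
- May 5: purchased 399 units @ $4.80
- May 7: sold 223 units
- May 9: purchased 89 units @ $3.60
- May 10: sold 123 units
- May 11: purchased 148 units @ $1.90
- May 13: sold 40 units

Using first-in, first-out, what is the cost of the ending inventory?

May 7, 223 sold [FIFO — oldest first]: 157 @ $7.10 + 66 @ $6.95 = $1,573.40
May 10, 123 sold [FIFO — oldest first]: 27 @ $6.95 + 96 @ $4.80 = $648.45
May 13, 40 sold [FIFO — oldest first]: 40 @ $4.80 = $192.00
Total COGS = $1,573.40 + $648.45 + $192.00 = $2,413.85
Ending inventory: 263 @ $4.80 + 89 @ $3.60 + 148 @ $1.90 = $1,864.00
Check: goods available $4,277.85 = COGS $2,413.85 + ending $1,864.00

Ending inventory = $1,864.00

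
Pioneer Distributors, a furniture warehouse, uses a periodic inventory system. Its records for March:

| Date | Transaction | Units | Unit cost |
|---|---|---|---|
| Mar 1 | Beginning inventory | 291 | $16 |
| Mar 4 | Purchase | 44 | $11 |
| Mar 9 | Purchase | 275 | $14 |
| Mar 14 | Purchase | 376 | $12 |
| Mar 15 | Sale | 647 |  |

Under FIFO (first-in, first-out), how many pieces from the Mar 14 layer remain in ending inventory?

339

Mar 15, 647 sold [FIFO — oldest first]: 291 @ $16 + 44 @ $11 + 275 @ $14 + 37 @ $12 = $9,434
Ending inventory: 339 @ $12 = $4,068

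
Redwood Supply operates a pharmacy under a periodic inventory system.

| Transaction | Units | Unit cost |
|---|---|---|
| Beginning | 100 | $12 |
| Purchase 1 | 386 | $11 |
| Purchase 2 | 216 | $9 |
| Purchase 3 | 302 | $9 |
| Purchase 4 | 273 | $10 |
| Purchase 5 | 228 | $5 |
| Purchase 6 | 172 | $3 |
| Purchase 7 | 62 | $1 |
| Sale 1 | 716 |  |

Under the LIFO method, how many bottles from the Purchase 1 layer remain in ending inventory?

Sale 1 (716) [LIFO — newest first]: 62 @ $1 + 172 @ $3 + 228 @ $5 + 254 @ $10 = $4,258
Ending inventory: 100 @ $12 + 386 @ $11 + 216 @ $9 + 302 @ $9 + 19 @ $10 = $10,298

386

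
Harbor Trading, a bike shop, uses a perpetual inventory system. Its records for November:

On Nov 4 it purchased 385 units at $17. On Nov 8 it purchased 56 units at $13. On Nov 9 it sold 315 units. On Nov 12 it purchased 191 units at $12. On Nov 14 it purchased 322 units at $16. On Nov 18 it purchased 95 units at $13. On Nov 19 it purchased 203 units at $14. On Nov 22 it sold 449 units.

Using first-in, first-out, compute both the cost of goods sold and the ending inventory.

COGS = $11,677; ending inventory = $7,117

Nov 9, 315 sold [FIFO — oldest first]: 315 @ $17 = $5,355
Nov 22, 449 sold [FIFO — oldest first]: 70 @ $17 + 56 @ $13 + 191 @ $12 + 132 @ $16 = $6,322
Total COGS = $5,355 + $6,322 = $11,677
Ending inventory: 190 @ $16 + 95 @ $13 + 203 @ $14 = $7,117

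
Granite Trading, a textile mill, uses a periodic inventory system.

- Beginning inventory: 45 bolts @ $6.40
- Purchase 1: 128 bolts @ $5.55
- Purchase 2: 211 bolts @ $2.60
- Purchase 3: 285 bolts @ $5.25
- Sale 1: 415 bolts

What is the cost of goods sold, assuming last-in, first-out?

COGS = $1,834.25

Sale 1 (415) [LIFO — newest first]: 285 @ $5.25 + 130 @ $2.60 = $1,834.25
Ending inventory: 45 @ $6.40 + 128 @ $5.55 + 81 @ $2.60 = $1,209.00
Check: goods available $3,043.25 = COGS $1,834.25 + ending $1,209.00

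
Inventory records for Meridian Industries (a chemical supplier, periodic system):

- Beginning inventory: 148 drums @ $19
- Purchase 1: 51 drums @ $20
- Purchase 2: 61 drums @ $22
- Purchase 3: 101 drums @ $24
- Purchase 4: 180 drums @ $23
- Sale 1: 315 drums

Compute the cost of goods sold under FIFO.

Sale 1 (315) [FIFO — oldest first]: 148 @ $19 + 51 @ $20 + 61 @ $22 + 55 @ $24 = $6,494
Ending inventory: 46 @ $24 + 180 @ $23 = $5,244
Check: goods available $11,738 = COGS $6,494 + ending $5,244

COGS = $6,494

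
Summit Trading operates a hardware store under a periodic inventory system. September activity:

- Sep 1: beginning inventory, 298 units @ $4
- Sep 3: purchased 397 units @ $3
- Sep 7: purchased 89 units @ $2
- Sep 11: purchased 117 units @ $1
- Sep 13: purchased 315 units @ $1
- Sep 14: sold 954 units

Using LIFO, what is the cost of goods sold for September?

Sep 14, 954 sold [LIFO — newest first]: 315 @ $1 + 117 @ $1 + 89 @ $2 + 397 @ $3 + 36 @ $4 = $1,945
Ending inventory: 262 @ $4 = $1,048
Check: goods available $2,993 = COGS $1,945 + ending $1,048

COGS = $1,945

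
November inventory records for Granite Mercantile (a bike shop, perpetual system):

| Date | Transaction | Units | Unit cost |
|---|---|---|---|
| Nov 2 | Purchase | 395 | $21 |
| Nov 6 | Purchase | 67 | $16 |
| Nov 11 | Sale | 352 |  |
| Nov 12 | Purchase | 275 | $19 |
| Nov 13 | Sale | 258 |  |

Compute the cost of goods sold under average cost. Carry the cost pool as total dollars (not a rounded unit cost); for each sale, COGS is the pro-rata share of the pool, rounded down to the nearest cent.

After Nov 2: 395 on hand, pool $8,295.00 (≈ $21.0000 each)
After Nov 6: 462 on hand, pool $9,367.00 (≈ $20.2749 each)
Nov 11, sell 352: 352/462 × $9,367.00 → $7,136.76
After Nov 12: 385 on hand, pool $7,455.24 (≈ $19.3643 each)
Nov 13, sell 258: 258/385 × $7,455.24 → $4,995.97
Total COGS = $7,136.76 + $4,995.97 = $12,132.73
Ending inventory (cost pool remaining) = $2,459.27

COGS = $12,132.73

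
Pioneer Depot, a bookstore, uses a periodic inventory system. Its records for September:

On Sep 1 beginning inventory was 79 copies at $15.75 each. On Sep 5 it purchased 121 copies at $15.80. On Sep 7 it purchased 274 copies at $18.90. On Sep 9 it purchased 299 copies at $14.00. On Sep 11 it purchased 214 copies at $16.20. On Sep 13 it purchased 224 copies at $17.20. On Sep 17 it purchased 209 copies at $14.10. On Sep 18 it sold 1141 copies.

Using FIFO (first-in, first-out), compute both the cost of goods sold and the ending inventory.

COGS = $18,636.25; ending inventory = $4,150.90

Sep 18, 1141 sold [FIFO — oldest first]: 79 @ $15.75 + 121 @ $15.80 + 274 @ $18.90 + 299 @ $14.00 + 214 @ $16.20 + 154 @ $17.20 = $18,636.25
Ending inventory: 70 @ $17.20 + 209 @ $14.10 = $4,150.90
Check: goods available $22,787.15 = COGS $18,636.25 + ending $4,150.90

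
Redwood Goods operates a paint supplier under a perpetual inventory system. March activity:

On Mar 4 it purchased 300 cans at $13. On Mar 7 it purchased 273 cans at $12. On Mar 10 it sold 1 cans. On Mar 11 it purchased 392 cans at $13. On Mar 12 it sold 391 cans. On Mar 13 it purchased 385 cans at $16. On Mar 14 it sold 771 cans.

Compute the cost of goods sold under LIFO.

Mar 10, 1 sold [LIFO — newest first]: 1 @ $12 = $12
Mar 12, 391 sold [LIFO — newest first]: 391 @ $13 = $5,083
Mar 14, 771 sold [LIFO — newest first]: 385 @ $16 + 1 @ $13 + 272 @ $12 + 113 @ $13 = $10,906
Total COGS = $12 + $5,083 + $10,906 = $16,001
Ending inventory: 187 @ $13 = $2,431

COGS = $16,001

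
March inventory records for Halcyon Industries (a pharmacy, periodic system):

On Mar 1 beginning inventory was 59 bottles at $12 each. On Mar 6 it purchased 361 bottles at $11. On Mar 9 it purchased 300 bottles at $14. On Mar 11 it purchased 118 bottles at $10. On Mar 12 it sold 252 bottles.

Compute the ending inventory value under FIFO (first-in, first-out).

Ending inventory = $7,228

Mar 12, 252 sold [FIFO — oldest first]: 59 @ $12 + 193 @ $11 = $2,831
Ending inventory: 168 @ $11 + 300 @ $14 + 118 @ $10 = $7,228
Check: goods available $10,059 = COGS $2,831 + ending $7,228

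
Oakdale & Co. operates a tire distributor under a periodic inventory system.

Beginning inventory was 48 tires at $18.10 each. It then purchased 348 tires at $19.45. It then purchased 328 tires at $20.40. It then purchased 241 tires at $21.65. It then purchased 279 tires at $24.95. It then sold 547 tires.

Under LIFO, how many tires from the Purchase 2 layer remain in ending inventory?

301

Sale 1 (547) [LIFO — newest first]: 279 @ $24.95 + 241 @ $21.65 + 27 @ $20.40 = $12,729.50
Ending inventory: 48 @ $18.10 + 348 @ $19.45 + 301 @ $20.40 = $13,777.80
Check: goods available $26,507.30 = COGS $12,729.50 + ending $13,777.80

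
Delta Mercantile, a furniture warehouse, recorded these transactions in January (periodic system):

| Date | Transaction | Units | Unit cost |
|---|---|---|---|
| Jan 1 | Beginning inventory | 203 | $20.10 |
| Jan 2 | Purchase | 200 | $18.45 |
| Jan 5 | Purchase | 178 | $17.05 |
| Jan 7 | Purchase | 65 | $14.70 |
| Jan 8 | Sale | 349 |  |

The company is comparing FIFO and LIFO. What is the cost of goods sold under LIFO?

COGS = $5,946.10

FIFO COGS: 203 @ $20.10 + 146 @ $18.45 = $6,774.00
LIFO COGS: 65 @ $14.70 + 178 @ $17.05 + 106 @ $18.45 = $5,946.10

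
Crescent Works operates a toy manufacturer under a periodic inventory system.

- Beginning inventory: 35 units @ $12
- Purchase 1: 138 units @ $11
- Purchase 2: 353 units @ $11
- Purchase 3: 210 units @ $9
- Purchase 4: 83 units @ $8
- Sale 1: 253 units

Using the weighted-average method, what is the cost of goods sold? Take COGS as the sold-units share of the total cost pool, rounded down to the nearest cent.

Sale 1, sell 253: 253/819 × $8,375.00 → $2,587.14
Ending inventory (cost pool remaining) = $5,787.86

COGS = $2,587.14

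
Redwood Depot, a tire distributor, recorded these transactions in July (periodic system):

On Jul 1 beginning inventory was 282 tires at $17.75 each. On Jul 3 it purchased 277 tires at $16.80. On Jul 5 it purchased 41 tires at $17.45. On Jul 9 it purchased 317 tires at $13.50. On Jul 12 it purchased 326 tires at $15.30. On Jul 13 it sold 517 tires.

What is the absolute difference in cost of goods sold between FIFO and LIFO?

$1,387.20

FIFO COGS: 282 @ $17.75 + 235 @ $16.80 = $8,953.50
LIFO COGS: 326 @ $15.30 + 191 @ $13.50 = $7,566.30
Difference = |$8,953.50 − $7,566.30| = $1,387.20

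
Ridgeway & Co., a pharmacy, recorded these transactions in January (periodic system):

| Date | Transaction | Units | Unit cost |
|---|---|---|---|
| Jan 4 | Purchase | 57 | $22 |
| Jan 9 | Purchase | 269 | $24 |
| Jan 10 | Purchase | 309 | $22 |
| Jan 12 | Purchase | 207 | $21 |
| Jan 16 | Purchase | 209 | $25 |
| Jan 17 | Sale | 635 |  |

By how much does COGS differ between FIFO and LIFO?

$118

FIFO COGS: 57 @ $22 + 269 @ $24 + 309 @ $22 = $14,508
LIFO COGS: 209 @ $25 + 207 @ $21 + 219 @ $22 = $14,390
Difference = |$14,508 − $14,390| = $118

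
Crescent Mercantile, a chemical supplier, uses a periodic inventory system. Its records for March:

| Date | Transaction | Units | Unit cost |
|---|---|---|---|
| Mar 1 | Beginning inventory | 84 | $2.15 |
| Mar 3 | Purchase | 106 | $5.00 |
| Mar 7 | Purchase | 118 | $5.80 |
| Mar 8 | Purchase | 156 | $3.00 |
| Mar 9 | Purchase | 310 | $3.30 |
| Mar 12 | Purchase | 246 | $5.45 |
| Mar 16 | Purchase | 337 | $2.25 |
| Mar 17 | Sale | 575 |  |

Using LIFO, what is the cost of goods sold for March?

COGS = $2,055.35

Mar 17, 575 sold [LIFO — newest first]: 337 @ $2.25 + 238 @ $5.45 = $2,055.35
Ending inventory: 84 @ $2.15 + 106 @ $5.00 + 118 @ $5.80 + 156 @ $3.00 + 310 @ $3.30 + 8 @ $5.45 = $2,929.60
Check: goods available $4,984.95 = COGS $2,055.35 + ending $2,929.60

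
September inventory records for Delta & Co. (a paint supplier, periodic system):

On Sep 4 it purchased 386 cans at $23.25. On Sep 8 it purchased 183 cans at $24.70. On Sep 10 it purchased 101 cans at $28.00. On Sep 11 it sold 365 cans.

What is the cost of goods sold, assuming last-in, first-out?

COGS = $9,231.35

Sep 11, 365 sold [LIFO — newest first]: 101 @ $28.00 + 183 @ $24.70 + 81 @ $23.25 = $9,231.35
Ending inventory: 305 @ $23.25 = $7,091.25
Check: goods available $16,322.60 = COGS $9,231.35 + ending $7,091.25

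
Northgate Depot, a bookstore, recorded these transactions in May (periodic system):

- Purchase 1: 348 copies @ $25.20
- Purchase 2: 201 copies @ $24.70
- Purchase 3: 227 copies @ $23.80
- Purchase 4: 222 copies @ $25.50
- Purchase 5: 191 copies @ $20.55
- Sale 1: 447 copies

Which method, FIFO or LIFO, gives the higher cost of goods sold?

FIFO

FIFO COGS: 348 @ $25.20 + 99 @ $24.70 = $11,214.90
LIFO COGS: 191 @ $20.55 + 222 @ $25.50 + 34 @ $23.80 = $10,395.25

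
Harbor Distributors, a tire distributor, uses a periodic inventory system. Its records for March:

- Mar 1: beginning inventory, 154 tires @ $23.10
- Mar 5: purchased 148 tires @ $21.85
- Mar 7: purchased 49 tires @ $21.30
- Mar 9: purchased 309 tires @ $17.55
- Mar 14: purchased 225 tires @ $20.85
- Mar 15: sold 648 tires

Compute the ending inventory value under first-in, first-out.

Ending inventory = $4,901.85

Mar 15, 648 sold [FIFO — oldest first]: 154 @ $23.10 + 148 @ $21.85 + 49 @ $21.30 + 297 @ $17.55 = $13,047.25
Ending inventory: 12 @ $17.55 + 225 @ $20.85 = $4,901.85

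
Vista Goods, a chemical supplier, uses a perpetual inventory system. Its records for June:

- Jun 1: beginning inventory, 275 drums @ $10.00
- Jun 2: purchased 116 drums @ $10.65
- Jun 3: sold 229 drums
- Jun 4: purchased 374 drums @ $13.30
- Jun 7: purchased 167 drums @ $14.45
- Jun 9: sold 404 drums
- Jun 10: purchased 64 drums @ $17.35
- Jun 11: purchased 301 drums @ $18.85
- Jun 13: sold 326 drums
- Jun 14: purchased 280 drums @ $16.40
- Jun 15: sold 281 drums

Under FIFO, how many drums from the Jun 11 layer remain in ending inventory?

57

Jun 3, 229 sold [FIFO — oldest first]: 229 @ $10.00 = $2,290.00
Jun 9, 404 sold [FIFO — oldest first]: 46 @ $10.00 + 116 @ $10.65 + 242 @ $13.30 = $4,914.00
Jun 13, 326 sold [FIFO — oldest first]: 132 @ $13.30 + 167 @ $14.45 + 27 @ $17.35 = $4,637.20
Jun 15, 281 sold [FIFO — oldest first]: 37 @ $17.35 + 244 @ $18.85 = $5,241.35
Total COGS = $2,290.00 + $4,914.00 + $4,637.20 + $5,241.35 = $17,082.55
Ending inventory: 57 @ $18.85 + 280 @ $16.40 = $5,666.45
Check: goods available $22,749.00 = COGS $17,082.55 + ending $5,666.45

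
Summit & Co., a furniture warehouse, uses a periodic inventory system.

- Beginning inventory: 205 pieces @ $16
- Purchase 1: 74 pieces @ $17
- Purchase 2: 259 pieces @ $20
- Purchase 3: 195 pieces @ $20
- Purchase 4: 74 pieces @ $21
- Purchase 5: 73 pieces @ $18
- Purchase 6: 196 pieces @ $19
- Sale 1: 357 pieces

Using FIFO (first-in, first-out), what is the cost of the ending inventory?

Sale 1 (357) [FIFO — oldest first]: 205 @ $16 + 74 @ $17 + 78 @ $20 = $6,098
Ending inventory: 181 @ $20 + 195 @ $20 + 74 @ $21 + 73 @ $18 + 196 @ $19 = $14,112
Check: goods available $20,210 = COGS $6,098 + ending $14,112

Ending inventory = $14,112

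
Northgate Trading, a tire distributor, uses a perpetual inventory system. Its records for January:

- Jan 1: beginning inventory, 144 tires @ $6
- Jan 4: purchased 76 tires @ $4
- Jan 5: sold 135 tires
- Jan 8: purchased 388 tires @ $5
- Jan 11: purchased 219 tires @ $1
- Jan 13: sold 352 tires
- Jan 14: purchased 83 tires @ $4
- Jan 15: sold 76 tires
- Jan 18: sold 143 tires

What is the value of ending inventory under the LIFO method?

Jan 5, 135 sold [LIFO — newest first]: 76 @ $4 + 59 @ $6 = $658
Jan 13, 352 sold [LIFO — newest first]: 219 @ $1 + 133 @ $5 = $884
Jan 15, 76 sold [LIFO — newest first]: 76 @ $4 = $304
Jan 18, 143 sold [LIFO — newest first]: 7 @ $4 + 136 @ $5 = $708
Total COGS = $658 + $884 + $304 + $708 = $2,554
Ending inventory: 85 @ $6 + 119 @ $5 = $1,105
Check: goods available $3,659 = COGS $2,554 + ending $1,105

Ending inventory = $1,105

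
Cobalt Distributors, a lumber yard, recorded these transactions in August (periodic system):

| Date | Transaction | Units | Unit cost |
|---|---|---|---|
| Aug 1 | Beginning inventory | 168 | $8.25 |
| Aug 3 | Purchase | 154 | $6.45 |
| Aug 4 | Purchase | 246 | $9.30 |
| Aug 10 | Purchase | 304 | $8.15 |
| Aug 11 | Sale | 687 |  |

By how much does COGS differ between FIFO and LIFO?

$12.10

FIFO COGS: 168 @ $8.25 + 154 @ $6.45 + 246 @ $9.30 + 119 @ $8.15 = $5,636.95
LIFO COGS: 304 @ $8.15 + 246 @ $9.30 + 137 @ $6.45 = $5,649.05
Difference = |$5,636.95 − $5,649.05| = $12.10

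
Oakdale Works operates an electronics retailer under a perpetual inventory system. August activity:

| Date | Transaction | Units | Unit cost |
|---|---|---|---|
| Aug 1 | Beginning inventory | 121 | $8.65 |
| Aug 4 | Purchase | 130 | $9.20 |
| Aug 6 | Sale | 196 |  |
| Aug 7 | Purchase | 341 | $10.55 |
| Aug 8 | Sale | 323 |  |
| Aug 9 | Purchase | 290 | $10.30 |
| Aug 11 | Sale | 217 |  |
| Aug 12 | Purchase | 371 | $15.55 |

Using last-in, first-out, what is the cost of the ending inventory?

Ending inventory = $7,186.60

Aug 6, 196 sold [LIFO — newest first]: 130 @ $9.20 + 66 @ $8.65 = $1,766.90
Aug 8, 323 sold [LIFO — newest first]: 323 @ $10.55 = $3,407.65
Aug 11, 217 sold [LIFO — newest first]: 217 @ $10.30 = $2,235.10
Total COGS = $1,766.90 + $3,407.65 + $2,235.10 = $7,409.65
Ending inventory: 55 @ $8.65 + 18 @ $10.55 + 73 @ $10.30 + 371 @ $15.55 = $7,186.60
Check: goods available $14,596.25 = COGS $7,409.65 + ending $7,186.60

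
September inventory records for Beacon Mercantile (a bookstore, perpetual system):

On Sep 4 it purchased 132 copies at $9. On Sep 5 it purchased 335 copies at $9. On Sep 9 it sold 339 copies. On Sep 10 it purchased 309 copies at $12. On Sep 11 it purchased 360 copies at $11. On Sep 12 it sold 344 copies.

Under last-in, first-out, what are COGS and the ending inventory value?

COGS = $6,835; ending inventory = $5,036

Sep 9, 339 sold [LIFO — newest first]: 335 @ $9 + 4 @ $9 = $3,051
Sep 12, 344 sold [LIFO — newest first]: 344 @ $11 = $3,784
Total COGS = $3,051 + $3,784 = $6,835
Ending inventory: 128 @ $9 + 309 @ $12 + 16 @ $11 = $5,036
Check: goods available $11,871 = COGS $6,835 + ending $5,036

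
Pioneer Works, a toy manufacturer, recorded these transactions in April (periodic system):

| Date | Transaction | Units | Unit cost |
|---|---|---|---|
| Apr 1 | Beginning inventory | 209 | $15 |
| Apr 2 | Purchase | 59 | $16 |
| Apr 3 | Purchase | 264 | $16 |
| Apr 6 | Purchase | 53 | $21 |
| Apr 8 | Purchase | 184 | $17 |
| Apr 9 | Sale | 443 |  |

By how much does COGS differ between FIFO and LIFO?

FIFO COGS: 209 @ $15 + 59 @ $16 + 175 @ $16 = $6,879
LIFO COGS: 184 @ $17 + 53 @ $21 + 206 @ $16 = $7,537
Difference = |$6,879 − $7,537| = $658

$658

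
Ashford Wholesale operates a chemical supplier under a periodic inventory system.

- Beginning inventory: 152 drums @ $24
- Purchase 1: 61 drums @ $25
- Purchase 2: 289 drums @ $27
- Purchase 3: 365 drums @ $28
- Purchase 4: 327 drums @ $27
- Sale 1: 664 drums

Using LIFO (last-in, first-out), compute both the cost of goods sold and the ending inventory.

Sale 1 (664) [LIFO — newest first]: 327 @ $27 + 337 @ $28 = $18,265
Ending inventory: 152 @ $24 + 61 @ $25 + 289 @ $27 + 28 @ $28 = $13,760

COGS = $18,265; ending inventory = $13,760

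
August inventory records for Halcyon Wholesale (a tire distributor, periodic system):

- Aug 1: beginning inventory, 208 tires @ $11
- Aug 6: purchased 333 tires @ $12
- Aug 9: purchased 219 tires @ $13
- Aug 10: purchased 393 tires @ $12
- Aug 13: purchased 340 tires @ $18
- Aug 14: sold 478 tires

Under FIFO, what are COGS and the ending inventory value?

Aug 14, 478 sold [FIFO — oldest first]: 208 @ $11 + 270 @ $12 = $5,528
Ending inventory: 63 @ $12 + 219 @ $13 + 393 @ $12 + 340 @ $18 = $14,439
Check: goods available $19,967 = COGS $5,528 + ending $14,439

COGS = $5,528; ending inventory = $14,439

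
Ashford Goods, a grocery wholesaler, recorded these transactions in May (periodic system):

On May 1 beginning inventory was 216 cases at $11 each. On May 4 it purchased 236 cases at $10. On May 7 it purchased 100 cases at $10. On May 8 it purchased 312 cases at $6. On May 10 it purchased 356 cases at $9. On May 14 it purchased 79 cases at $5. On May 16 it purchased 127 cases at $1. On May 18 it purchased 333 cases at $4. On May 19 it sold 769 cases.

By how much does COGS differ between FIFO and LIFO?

$3,114

FIFO COGS: 216 @ $11 + 236 @ $10 + 100 @ $10 + 217 @ $6 = $7,038
LIFO COGS: 333 @ $4 + 127 @ $1 + 79 @ $5 + 230 @ $9 = $3,924
Difference = |$7,038 − $3,924| = $3,114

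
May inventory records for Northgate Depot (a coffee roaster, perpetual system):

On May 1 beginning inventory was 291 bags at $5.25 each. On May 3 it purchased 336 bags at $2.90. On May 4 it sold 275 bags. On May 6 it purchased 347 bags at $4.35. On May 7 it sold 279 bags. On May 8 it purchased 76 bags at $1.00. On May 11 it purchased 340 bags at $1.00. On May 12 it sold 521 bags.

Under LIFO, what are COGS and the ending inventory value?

COGS = $2,830.25; ending inventory = $1,597.35

May 4, 275 sold [LIFO — newest first]: 275 @ $2.90 = $797.50
May 7, 279 sold [LIFO — newest first]: 279 @ $4.35 = $1,213.65
May 12, 521 sold [LIFO — newest first]: 340 @ $1.00 + 76 @ $1.00 + 68 @ $4.35 + 37 @ $2.90 = $819.10
Total COGS = $797.50 + $1,213.65 + $819.10 = $2,830.25
Ending inventory: 291 @ $5.25 + 24 @ $2.90 = $1,597.35
Check: goods available $4,427.60 = COGS $2,830.25 + ending $1,597.35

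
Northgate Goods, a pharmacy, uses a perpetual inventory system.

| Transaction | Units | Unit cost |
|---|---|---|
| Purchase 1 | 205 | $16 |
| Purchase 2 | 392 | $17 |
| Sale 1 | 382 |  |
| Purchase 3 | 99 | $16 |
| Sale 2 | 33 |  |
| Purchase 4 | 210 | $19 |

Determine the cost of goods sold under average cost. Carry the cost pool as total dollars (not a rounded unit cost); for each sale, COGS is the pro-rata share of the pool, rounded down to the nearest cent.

COGS = $6,905.65

After Purchase 1: 205 on hand, pool $3,280.00 (≈ $16.0000 each)
After Purchase 2: 597 on hand, pool $9,944.00 (≈ $16.6566 each)
Sale 1, sell 382: 382/597 × $9,944.00 → $6,362.82
After Purchase 3: 314 on hand, pool $5,165.18 (≈ $16.4496 each)
Sale 2, sell 33: 33/314 × $5,165.18 → $542.83
After Purchase 4: 491 on hand, pool $8,612.35 (≈ $17.5404 each)
Total COGS = $6,362.82 + $542.83 = $6,905.65
Ending inventory (cost pool remaining) = $8,612.35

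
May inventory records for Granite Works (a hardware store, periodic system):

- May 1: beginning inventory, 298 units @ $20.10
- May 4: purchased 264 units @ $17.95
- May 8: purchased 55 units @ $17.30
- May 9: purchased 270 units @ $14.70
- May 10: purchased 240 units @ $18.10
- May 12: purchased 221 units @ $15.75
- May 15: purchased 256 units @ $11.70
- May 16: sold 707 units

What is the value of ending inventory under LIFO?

Ending inventory = $15,830.10

May 16, 707 sold [LIFO — newest first]: 256 @ $11.70 + 221 @ $15.75 + 230 @ $18.10 = $10,638.95
Ending inventory: 298 @ $20.10 + 264 @ $17.95 + 55 @ $17.30 + 270 @ $14.70 + 10 @ $18.10 = $15,830.10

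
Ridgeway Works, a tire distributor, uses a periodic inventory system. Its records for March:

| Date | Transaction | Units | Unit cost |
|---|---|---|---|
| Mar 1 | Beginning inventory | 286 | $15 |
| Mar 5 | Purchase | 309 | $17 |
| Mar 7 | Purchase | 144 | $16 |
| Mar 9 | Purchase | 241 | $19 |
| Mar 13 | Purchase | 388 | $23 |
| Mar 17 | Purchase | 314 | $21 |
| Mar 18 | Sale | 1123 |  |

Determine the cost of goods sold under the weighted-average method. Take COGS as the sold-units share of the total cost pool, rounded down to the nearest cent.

COGS = $21,327.65

Mar 18, sell 1123: 1123/1682 × $31,944.00 → $21,327.65
Ending inventory (cost pool remaining) = $10,616.35
Check: goods available $31,944.00 = COGS $21,327.65 + ending $10,616.35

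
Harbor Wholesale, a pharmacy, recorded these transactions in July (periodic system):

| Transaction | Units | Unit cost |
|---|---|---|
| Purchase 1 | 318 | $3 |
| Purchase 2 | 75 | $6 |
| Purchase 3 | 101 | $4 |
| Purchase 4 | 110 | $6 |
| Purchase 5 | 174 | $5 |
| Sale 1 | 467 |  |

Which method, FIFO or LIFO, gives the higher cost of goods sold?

LIFO

FIFO COGS: 318 @ $3 + 75 @ $6 + 74 @ $4 = $1,700
LIFO COGS: 174 @ $5 + 110 @ $6 + 101 @ $4 + 75 @ $6 + 7 @ $3 = $2,405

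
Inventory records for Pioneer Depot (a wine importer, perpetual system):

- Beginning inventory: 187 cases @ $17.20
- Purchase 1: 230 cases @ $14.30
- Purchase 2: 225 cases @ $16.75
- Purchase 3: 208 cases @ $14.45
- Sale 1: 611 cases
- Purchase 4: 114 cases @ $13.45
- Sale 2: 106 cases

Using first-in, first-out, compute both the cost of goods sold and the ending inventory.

COGS = $11,357.90; ending inventory = $3,455.15

Sale 1 (611) [FIFO — oldest first]: 187 @ $17.20 + 230 @ $14.30 + 194 @ $16.75 = $9,754.90
Sale 2 (106) [FIFO — oldest first]: 31 @ $16.75 + 75 @ $14.45 = $1,603.00
Total COGS = $9,754.90 + $1,603.00 = $11,357.90
Ending inventory: 133 @ $14.45 + 114 @ $13.45 = $3,455.15
Check: goods available $14,813.05 = COGS $11,357.90 + ending $3,455.15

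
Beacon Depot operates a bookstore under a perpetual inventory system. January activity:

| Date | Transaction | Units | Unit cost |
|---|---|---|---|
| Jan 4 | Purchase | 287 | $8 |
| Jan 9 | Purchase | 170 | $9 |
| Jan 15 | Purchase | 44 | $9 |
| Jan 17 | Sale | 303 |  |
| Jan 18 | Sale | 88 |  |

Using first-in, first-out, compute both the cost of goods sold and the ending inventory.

Jan 17, 303 sold [FIFO — oldest first]: 287 @ $8 + 16 @ $9 = $2,440
Jan 18, 88 sold [FIFO — oldest first]: 88 @ $9 = $792
Total COGS = $2,440 + $792 = $3,232
Ending inventory: 66 @ $9 + 44 @ $9 = $990
Check: goods available $4,222 = COGS $3,232 + ending $990

COGS = $3,232; ending inventory = $990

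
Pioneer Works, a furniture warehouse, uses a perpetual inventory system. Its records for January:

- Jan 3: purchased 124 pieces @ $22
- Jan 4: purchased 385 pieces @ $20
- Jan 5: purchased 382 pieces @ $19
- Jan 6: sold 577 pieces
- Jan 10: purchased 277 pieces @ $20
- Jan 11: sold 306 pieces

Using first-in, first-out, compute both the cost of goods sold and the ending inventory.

COGS = $17,534; ending inventory = $5,692

Jan 6, 577 sold [FIFO — oldest first]: 124 @ $22 + 385 @ $20 + 68 @ $19 = $11,720
Jan 11, 306 sold [FIFO — oldest first]: 306 @ $19 = $5,814
Total COGS = $11,720 + $5,814 = $17,534
Ending inventory: 8 @ $19 + 277 @ $20 = $5,692
Check: goods available $23,226 = COGS $17,534 + ending $5,692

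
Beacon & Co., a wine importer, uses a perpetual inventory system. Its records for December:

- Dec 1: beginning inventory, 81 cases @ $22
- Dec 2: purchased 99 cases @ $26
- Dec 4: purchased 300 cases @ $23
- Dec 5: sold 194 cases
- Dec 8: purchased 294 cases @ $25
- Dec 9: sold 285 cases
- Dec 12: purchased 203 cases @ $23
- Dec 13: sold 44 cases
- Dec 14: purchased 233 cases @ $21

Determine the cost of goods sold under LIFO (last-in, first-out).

COGS = $12,599

Dec 5, 194 sold [LIFO — newest first]: 194 @ $23 = $4,462
Dec 9, 285 sold [LIFO — newest first]: 285 @ $25 = $7,125
Dec 13, 44 sold [LIFO — newest first]: 44 @ $23 = $1,012
Total COGS = $4,462 + $7,125 + $1,012 = $12,599
Ending inventory: 81 @ $22 + 99 @ $26 + 106 @ $23 + 9 @ $25 + 159 @ $23 + 233 @ $21 = $15,569
Check: goods available $28,168 = COGS $12,599 + ending $15,569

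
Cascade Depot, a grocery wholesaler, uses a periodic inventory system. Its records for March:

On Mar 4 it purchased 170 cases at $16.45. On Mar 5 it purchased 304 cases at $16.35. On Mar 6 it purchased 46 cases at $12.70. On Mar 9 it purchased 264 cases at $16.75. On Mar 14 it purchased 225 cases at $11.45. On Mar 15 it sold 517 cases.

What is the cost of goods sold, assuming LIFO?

COGS = $7,353.85

Mar 15, 517 sold [LIFO — newest first]: 225 @ $11.45 + 264 @ $16.75 + 28 @ $12.70 = $7,353.85
Ending inventory: 170 @ $16.45 + 304 @ $16.35 + 18 @ $12.70 = $7,995.50
Check: goods available $15,349.35 = COGS $7,353.85 + ending $7,995.50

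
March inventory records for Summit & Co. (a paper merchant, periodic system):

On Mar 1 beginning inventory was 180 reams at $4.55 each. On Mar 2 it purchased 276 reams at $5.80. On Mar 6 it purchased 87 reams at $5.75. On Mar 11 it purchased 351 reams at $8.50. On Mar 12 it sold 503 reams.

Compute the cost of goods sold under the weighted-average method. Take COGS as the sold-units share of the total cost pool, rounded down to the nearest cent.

Mar 12, sell 503: 503/894 × $5,903.55 → $3,321.57
Ending inventory (cost pool remaining) = $2,581.98

COGS = $3,321.57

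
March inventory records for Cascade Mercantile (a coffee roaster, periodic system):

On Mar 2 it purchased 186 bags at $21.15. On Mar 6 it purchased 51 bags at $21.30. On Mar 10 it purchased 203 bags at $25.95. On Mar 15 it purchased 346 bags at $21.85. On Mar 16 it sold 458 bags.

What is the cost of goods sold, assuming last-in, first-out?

Mar 16, 458 sold [LIFO — newest first]: 346 @ $21.85 + 112 @ $25.95 = $10,466.50
Ending inventory: 186 @ $21.15 + 51 @ $21.30 + 91 @ $25.95 = $7,381.65

COGS = $10,466.50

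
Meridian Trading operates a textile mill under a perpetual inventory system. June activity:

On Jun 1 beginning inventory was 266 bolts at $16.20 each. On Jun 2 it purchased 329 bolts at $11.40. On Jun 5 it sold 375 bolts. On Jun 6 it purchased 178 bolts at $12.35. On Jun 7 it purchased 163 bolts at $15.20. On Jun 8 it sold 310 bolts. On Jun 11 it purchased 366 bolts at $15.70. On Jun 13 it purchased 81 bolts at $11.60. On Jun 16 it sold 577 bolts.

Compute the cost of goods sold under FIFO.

Jun 5, 375 sold [FIFO — oldest first]: 266 @ $16.20 + 109 @ $11.40 = $5,551.80
Jun 8, 310 sold [FIFO — oldest first]: 220 @ $11.40 + 90 @ $12.35 = $3,619.50
Jun 16, 577 sold [FIFO — oldest first]: 88 @ $12.35 + 163 @ $15.20 + 326 @ $15.70 = $8,682.60
Total COGS = $5,551.80 + $3,619.50 + $8,682.60 = $17,853.90
Ending inventory: 40 @ $15.70 + 81 @ $11.60 = $1,567.60
Check: goods available $19,421.50 = COGS $17,853.90 + ending $1,567.60

COGS = $17,853.90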